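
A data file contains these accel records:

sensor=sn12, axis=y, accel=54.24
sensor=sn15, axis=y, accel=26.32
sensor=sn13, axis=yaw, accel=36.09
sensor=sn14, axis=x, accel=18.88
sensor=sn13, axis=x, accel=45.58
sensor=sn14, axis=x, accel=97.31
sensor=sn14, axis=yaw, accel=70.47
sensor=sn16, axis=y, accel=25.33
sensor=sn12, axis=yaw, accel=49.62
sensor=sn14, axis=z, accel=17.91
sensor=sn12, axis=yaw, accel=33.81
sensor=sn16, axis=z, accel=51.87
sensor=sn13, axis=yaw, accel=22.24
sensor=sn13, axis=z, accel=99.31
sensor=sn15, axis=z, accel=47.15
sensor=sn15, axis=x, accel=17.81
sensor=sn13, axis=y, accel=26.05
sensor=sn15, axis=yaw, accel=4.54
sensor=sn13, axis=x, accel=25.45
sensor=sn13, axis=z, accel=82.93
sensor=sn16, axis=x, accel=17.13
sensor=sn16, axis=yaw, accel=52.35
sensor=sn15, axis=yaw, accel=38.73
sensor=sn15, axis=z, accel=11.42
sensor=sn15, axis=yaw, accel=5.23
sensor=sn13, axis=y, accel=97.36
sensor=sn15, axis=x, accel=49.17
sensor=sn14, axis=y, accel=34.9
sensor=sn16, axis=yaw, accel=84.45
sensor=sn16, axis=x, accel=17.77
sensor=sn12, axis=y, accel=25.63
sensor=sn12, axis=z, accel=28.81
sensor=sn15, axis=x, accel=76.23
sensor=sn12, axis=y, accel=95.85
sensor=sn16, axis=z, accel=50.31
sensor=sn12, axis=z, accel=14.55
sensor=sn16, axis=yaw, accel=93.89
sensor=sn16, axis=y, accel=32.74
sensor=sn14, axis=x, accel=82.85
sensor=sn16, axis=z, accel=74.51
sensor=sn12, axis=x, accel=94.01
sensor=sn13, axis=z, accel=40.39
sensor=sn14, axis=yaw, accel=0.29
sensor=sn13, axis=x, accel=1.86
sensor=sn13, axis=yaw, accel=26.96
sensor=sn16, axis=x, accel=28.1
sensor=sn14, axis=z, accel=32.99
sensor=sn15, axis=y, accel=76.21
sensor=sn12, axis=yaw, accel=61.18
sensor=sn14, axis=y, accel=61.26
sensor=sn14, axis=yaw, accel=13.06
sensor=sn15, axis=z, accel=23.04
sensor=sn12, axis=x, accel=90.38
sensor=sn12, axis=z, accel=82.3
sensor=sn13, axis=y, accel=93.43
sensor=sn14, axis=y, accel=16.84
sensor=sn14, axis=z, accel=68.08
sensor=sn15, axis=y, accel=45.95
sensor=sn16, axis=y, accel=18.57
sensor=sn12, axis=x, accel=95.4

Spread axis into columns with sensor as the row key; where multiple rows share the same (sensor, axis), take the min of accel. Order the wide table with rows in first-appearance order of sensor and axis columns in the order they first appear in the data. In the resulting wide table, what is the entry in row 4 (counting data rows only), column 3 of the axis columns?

18.88

With rows in first-appearance order of sensor, row 4 is sensor=sn14. axis columns in first-appearance order: y, yaw, x, z; column 3 is x.
Long rows with sensor=sn14, axis=x: min(18.88, 97.31, 82.85) = 18.88.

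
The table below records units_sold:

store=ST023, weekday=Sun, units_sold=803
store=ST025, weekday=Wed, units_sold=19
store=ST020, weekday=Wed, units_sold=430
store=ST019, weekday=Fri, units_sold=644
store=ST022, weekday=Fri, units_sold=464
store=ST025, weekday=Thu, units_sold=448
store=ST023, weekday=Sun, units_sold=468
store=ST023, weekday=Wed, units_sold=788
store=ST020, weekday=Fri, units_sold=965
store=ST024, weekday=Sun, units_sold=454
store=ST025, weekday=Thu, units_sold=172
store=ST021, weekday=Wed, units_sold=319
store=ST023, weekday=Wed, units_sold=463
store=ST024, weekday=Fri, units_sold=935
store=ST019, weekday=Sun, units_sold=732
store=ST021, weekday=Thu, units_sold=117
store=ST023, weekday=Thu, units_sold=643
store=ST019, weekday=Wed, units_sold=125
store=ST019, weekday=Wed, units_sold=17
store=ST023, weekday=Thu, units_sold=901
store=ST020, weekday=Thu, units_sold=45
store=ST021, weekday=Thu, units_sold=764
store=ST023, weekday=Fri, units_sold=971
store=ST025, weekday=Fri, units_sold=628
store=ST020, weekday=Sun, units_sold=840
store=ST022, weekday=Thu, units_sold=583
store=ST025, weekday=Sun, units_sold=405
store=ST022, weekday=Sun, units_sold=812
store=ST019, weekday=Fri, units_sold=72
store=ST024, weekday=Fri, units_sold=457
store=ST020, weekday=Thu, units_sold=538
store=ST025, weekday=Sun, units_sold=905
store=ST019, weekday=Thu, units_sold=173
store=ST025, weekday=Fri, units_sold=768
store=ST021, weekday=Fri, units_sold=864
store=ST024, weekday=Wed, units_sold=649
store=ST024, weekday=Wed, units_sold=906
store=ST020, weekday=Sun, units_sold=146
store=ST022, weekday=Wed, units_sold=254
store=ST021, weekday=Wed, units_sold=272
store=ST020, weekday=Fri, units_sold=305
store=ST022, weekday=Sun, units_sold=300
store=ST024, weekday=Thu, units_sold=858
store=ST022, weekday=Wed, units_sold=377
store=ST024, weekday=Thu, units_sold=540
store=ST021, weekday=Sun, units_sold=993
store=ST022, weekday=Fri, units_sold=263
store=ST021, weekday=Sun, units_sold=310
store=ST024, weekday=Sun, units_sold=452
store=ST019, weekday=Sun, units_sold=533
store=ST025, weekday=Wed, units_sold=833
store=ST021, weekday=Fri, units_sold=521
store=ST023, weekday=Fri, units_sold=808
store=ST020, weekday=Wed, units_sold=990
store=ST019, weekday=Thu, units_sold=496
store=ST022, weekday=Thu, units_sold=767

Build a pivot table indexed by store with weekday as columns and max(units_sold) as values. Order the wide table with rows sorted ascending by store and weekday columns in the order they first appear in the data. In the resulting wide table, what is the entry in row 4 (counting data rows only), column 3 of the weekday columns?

464

With rows sorted ascending by store, row 4 is store=ST022. weekday columns in first-appearance order: Sun, Wed, Fri, Thu; column 3 is Fri.
Long rows with store=ST022, weekday=Fri: max(464, 263) = 464.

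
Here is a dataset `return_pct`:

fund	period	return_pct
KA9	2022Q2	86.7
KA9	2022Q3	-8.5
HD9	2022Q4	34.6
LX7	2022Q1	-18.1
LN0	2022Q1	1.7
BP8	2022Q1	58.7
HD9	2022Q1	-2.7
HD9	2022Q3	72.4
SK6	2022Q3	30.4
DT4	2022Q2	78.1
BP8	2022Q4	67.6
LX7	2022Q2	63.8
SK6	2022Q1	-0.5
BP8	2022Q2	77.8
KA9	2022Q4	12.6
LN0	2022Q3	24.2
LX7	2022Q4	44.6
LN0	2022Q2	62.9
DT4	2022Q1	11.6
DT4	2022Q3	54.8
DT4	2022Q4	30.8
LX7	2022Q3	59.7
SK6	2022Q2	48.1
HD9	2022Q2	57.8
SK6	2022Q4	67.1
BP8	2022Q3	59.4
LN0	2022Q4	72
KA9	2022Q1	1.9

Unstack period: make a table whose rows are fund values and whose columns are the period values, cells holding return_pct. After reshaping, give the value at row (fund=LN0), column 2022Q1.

1.7

Wide layout: rows indexed by fund, columns are the 4 distinct period values (2022Q2, 2022Q3, 2022Q4, 2022Q1).
Cell (fund=LN0, period=2022Q1) draws from the long row where fund=LN0 and period=2022Q1, which has return_pct=1.7.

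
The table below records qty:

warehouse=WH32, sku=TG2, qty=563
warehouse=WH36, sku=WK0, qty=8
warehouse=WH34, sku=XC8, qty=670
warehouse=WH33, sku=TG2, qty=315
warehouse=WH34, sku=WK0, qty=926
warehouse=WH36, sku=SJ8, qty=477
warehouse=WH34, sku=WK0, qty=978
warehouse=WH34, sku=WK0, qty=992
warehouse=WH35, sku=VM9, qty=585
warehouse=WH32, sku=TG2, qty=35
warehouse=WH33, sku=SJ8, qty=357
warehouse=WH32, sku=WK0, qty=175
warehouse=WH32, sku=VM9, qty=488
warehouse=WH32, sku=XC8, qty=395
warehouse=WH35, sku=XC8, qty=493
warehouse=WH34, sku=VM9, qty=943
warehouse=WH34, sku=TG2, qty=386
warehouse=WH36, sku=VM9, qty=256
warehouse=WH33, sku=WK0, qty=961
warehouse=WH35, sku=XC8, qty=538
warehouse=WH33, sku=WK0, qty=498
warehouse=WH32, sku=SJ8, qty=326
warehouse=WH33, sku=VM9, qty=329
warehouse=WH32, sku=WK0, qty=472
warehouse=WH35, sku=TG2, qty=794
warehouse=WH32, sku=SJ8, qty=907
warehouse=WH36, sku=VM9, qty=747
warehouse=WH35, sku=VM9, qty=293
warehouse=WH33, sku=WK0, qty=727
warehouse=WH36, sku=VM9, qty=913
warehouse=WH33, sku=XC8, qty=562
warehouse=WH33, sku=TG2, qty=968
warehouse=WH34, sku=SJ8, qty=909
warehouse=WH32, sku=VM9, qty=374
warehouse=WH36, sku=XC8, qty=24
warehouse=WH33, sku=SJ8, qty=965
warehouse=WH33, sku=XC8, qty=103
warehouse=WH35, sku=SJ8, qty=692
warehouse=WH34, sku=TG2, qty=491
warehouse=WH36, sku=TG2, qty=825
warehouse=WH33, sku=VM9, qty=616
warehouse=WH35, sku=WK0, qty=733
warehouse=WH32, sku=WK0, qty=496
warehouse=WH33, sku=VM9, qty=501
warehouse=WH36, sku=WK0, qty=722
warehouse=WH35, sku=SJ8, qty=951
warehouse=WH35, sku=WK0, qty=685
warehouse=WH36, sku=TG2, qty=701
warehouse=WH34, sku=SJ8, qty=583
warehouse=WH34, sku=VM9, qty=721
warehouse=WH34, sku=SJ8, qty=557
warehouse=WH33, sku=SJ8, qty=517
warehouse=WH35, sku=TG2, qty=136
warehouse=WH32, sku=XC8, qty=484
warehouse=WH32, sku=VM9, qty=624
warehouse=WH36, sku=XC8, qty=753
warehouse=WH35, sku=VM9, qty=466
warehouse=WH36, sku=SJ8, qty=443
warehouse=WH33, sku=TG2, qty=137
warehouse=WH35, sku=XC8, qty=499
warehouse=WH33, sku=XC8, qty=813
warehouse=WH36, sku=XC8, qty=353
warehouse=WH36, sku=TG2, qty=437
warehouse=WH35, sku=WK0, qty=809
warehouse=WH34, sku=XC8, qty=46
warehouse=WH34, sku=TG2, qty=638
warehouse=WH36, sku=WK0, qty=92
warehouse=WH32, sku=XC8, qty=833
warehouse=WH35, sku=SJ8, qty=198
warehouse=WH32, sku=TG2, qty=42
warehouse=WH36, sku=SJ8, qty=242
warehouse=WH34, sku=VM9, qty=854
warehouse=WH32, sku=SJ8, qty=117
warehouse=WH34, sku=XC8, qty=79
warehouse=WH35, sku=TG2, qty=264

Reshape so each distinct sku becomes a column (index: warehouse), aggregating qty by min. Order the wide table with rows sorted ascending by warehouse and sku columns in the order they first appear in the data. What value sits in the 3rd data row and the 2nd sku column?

926

With rows sorted ascending by warehouse, row 3 is warehouse=WH34. sku columns in first-appearance order: TG2, WK0, XC8, SJ8, VM9; column 2 is WK0.
Long rows with warehouse=WH34, sku=WK0: min(926, 978, 992) = 926.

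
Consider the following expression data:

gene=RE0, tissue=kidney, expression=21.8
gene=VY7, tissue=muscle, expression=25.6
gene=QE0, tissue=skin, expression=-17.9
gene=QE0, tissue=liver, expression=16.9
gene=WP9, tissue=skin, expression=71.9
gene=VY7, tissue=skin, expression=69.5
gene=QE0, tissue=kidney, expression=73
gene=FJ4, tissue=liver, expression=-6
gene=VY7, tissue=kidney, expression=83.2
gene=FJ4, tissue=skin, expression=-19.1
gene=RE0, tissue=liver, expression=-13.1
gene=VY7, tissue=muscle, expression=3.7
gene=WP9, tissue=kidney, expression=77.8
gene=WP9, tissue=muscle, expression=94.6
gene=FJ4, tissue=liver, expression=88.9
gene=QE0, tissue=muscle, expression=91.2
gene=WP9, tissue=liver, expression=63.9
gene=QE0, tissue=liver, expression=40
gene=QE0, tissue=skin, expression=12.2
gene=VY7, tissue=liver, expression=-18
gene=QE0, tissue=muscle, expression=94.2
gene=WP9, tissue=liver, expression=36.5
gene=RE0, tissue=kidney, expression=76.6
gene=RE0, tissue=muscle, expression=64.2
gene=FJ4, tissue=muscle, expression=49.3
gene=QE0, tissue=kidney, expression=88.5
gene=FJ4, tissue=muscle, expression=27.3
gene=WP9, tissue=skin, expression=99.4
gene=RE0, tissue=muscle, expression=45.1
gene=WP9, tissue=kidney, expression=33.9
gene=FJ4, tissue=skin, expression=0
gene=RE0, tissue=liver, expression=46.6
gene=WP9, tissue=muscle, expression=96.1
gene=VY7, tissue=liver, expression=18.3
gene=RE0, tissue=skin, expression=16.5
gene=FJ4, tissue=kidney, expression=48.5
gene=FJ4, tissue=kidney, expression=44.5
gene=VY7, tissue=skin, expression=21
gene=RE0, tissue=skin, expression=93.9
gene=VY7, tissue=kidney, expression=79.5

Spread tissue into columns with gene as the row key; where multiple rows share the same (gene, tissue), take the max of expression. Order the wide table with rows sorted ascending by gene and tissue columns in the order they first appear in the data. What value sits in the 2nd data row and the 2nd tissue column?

With rows sorted ascending by gene, row 2 is gene=QE0. tissue columns in first-appearance order: kidney, muscle, skin, liver; column 2 is muscle.
Long rows with gene=QE0, tissue=muscle: max(91.2, 94.2) = 94.2.

94.2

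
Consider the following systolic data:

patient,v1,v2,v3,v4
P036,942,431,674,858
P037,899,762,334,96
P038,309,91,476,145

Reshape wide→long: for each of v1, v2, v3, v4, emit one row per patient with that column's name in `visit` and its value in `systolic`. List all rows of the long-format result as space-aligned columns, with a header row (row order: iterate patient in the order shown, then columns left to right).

Each (patient, column) pair becomes one row: 3 × 4 = 12 rows.
For example, (P036, v1) → systolic=942.

patient  visit  systolic
P036     v1     942     
P036     v2     431     
P036     v3     674     
P036     v4     858     
P037     v1     899     
P037     v2     762     
P037     v3     334     
P037     v4     96      
P038     v1     309     
P038     v2     91      
P038     v3     476     
P038     v4     145     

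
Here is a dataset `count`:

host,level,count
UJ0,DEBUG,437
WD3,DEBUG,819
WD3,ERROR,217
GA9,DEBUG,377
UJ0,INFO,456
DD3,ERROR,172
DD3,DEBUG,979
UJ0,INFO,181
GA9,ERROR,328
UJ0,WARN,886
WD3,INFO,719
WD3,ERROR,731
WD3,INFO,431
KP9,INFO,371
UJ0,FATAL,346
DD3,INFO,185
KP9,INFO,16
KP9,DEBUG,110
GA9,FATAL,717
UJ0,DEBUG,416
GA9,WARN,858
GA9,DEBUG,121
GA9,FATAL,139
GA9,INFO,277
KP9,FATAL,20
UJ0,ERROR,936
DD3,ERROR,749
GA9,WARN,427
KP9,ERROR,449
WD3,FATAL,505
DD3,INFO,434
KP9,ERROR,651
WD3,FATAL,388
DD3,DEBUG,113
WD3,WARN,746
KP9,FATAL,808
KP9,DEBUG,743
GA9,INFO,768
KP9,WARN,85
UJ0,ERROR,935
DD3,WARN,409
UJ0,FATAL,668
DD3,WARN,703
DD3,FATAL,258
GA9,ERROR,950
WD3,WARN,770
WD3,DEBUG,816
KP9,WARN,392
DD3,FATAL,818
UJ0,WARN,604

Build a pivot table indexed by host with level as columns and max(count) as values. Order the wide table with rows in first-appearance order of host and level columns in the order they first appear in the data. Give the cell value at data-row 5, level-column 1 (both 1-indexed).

With rows in first-appearance order of host, row 5 is host=KP9. level columns in first-appearance order: DEBUG, ERROR, INFO, WARN, FATAL; column 1 is DEBUG.
Long rows with host=KP9, level=DEBUG: max(110, 743) = 743.

743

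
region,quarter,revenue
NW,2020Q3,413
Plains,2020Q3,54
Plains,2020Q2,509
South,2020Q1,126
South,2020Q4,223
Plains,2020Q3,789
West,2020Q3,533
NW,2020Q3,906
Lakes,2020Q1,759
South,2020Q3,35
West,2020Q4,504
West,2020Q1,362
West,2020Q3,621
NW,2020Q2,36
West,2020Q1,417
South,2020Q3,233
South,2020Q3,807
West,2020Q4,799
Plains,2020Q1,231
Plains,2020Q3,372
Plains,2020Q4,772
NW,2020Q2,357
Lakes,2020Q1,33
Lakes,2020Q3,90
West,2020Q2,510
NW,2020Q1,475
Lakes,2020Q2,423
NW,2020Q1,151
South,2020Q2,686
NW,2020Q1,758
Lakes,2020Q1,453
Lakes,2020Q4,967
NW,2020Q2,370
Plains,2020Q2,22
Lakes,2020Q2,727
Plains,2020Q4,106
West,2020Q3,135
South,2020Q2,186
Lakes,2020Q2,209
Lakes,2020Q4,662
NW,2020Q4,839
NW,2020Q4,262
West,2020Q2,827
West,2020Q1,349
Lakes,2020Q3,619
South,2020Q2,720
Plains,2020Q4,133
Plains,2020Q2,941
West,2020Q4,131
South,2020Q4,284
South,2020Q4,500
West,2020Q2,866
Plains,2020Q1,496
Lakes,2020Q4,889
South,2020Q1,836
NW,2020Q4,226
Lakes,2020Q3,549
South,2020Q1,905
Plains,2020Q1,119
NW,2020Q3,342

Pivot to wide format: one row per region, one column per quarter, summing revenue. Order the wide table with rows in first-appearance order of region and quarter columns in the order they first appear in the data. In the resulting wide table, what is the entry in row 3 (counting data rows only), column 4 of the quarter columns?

With rows in first-appearance order of region, row 3 is region=South. quarter columns in first-appearance order: 2020Q3, 2020Q2, 2020Q1, 2020Q4; column 4 is 2020Q4.
Long rows with region=South, quarter=2020Q4: 223 + 284 + 500 = 1007.

1007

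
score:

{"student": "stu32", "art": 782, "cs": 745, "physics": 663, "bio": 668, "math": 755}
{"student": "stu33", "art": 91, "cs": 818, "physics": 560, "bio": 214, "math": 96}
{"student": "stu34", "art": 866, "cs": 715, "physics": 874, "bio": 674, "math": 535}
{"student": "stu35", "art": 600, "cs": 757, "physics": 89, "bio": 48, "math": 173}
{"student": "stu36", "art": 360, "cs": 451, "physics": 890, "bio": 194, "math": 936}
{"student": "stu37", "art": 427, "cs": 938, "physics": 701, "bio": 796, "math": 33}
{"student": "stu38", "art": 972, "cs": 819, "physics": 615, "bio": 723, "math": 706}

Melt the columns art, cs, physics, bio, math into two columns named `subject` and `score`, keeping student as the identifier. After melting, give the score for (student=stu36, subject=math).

Unpivoting turns each (student, wide-column) pair into one long row.
The wide cell at row stu36, column math holds 936, so the long row (stu36, math) has score=936.

936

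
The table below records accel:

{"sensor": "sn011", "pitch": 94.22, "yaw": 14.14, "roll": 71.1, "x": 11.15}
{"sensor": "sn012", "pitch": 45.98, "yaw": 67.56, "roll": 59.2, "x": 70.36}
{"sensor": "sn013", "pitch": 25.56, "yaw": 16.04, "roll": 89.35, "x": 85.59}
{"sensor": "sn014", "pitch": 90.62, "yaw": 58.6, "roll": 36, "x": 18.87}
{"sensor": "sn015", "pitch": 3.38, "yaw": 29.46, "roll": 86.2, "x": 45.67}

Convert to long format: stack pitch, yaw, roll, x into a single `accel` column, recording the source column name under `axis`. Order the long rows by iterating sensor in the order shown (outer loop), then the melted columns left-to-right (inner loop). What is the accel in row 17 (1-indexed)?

3.38

20 rows total (5 × 4). Row 17: index ⌊(17-1)/4⌋ = 4 into sensor → sn015; (17-1) mod 4 = 0 into the melted columns → pitch.
So row 17 is (sn015, pitch, 3.38); accel = 3.38.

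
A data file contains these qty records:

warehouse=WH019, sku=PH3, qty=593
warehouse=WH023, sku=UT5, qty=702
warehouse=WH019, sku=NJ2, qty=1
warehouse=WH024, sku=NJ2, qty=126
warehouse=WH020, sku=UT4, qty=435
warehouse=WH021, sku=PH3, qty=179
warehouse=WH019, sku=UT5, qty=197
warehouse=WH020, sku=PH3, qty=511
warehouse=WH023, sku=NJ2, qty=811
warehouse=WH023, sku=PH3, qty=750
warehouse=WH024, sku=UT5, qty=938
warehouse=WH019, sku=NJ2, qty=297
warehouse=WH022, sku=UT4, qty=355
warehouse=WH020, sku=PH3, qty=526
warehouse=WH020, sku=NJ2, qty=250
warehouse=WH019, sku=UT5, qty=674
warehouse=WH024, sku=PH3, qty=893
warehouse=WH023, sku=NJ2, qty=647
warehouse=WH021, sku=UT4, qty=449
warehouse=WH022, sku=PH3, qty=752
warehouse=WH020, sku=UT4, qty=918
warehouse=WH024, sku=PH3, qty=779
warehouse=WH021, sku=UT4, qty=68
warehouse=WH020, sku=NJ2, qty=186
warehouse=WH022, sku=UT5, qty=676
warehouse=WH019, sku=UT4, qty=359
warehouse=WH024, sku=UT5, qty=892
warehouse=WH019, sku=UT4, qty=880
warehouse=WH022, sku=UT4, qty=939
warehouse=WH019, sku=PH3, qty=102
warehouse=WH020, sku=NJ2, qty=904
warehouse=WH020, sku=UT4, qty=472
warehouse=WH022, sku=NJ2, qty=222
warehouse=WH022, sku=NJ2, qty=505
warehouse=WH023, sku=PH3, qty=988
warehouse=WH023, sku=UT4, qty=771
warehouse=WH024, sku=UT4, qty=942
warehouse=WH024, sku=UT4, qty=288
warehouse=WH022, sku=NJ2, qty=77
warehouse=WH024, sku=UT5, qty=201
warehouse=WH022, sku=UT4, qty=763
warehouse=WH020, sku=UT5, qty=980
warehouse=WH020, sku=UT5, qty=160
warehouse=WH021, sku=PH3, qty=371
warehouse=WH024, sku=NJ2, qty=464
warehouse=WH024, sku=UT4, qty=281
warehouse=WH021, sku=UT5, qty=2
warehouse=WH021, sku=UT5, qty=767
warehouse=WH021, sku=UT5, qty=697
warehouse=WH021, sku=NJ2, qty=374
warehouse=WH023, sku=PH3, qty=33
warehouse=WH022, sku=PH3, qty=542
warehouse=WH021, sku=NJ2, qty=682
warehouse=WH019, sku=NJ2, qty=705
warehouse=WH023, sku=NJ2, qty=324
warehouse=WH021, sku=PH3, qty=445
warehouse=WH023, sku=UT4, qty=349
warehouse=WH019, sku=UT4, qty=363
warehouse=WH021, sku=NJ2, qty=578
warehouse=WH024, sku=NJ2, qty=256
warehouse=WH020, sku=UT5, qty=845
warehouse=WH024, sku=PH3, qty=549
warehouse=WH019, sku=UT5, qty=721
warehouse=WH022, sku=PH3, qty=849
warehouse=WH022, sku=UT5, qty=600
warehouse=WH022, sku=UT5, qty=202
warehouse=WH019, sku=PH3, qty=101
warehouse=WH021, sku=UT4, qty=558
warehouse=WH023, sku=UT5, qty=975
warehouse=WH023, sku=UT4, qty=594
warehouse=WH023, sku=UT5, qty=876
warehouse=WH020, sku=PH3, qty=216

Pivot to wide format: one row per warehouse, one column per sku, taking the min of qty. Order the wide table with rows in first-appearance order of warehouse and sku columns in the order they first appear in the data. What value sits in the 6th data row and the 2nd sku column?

With rows in first-appearance order of warehouse, row 6 is warehouse=WH022. sku columns in first-appearance order: PH3, UT5, NJ2, UT4; column 2 is UT5.
Long rows with warehouse=WH022, sku=UT5: min(676, 600, 202) = 202.

202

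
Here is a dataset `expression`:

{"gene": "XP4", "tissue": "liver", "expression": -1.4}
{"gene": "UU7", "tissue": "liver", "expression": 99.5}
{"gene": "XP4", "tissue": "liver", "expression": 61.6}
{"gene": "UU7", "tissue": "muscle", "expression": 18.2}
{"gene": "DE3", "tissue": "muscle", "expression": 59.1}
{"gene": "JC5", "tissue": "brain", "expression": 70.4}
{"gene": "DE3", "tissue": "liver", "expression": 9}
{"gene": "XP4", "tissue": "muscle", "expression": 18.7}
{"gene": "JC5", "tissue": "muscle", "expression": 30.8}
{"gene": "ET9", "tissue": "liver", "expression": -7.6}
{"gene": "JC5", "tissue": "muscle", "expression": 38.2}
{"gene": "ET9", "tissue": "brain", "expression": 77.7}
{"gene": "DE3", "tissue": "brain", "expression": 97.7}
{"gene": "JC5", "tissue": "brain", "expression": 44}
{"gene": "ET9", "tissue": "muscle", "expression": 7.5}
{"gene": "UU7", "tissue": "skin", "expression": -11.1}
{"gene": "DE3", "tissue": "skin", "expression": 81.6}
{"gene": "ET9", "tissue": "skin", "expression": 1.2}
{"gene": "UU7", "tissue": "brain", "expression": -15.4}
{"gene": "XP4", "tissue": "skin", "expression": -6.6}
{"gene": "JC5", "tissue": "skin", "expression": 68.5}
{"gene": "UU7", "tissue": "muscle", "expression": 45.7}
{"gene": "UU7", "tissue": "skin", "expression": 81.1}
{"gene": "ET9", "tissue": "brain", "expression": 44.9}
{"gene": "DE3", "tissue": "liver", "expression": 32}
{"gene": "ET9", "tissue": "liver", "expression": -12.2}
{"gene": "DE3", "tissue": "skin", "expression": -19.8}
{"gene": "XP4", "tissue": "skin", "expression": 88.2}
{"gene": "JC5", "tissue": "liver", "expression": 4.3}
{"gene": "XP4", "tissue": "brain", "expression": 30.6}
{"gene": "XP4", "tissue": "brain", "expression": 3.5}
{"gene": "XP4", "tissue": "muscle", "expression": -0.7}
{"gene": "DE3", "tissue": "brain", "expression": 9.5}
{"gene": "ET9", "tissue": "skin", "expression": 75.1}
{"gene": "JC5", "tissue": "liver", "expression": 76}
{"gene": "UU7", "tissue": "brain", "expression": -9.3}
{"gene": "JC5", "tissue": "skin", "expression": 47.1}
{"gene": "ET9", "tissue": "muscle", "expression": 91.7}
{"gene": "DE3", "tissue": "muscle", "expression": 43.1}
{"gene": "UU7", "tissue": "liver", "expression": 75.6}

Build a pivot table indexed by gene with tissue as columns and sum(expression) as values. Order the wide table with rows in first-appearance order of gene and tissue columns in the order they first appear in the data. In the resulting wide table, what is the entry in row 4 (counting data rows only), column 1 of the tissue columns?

80.3

With rows in first-appearance order of gene, row 4 is gene=JC5. tissue columns in first-appearance order: liver, muscle, brain, skin; column 1 is liver.
Long rows with gene=JC5, tissue=liver: 4.3 + 76 = 80.3.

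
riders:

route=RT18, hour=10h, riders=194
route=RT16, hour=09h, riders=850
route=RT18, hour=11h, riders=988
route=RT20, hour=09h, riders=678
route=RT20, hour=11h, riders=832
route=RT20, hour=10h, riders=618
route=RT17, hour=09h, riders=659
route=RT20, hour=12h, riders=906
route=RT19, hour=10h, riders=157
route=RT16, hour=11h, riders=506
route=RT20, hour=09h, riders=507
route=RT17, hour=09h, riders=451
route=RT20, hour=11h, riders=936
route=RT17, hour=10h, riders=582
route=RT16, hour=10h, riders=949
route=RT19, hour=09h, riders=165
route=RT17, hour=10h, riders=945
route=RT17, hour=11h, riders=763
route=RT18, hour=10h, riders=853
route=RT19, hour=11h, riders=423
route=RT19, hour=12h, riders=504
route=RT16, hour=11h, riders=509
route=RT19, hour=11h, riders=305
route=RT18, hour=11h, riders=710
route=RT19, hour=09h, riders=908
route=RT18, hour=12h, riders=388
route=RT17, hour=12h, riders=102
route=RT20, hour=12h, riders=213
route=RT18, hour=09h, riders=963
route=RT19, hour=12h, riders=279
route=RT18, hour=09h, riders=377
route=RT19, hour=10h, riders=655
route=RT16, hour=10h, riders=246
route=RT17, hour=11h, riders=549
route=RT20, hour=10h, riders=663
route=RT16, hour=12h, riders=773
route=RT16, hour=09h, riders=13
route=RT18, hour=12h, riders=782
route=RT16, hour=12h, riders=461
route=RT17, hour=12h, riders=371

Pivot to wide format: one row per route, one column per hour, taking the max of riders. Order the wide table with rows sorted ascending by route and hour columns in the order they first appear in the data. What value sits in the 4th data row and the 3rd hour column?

With rows sorted ascending by route, row 4 is route=RT19. hour columns in first-appearance order: 10h, 09h, 11h, 12h; column 3 is 11h.
Long rows with route=RT19, hour=11h: max(423, 305) = 423.

423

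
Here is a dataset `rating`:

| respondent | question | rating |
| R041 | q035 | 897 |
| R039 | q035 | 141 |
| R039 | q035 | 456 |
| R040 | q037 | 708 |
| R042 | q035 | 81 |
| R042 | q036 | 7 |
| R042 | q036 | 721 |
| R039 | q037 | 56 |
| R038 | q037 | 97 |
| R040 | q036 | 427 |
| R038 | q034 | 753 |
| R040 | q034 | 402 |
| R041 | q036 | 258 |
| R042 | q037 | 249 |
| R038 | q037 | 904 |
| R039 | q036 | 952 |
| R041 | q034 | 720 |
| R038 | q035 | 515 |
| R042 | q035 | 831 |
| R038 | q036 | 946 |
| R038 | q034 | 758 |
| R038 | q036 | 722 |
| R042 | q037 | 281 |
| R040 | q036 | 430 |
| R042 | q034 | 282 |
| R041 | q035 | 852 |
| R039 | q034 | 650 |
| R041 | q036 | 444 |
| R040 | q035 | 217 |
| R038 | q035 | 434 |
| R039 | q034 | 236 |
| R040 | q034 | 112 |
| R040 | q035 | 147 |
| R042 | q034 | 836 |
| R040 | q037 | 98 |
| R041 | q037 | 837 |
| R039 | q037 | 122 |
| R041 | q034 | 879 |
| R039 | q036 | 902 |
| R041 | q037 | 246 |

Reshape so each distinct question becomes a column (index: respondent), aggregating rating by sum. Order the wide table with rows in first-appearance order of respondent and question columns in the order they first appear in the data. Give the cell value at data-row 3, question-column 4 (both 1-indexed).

With rows in first-appearance order of respondent, row 3 is respondent=R040. question columns in first-appearance order: q035, q037, q036, q034; column 4 is q034.
Long rows with respondent=R040, question=q034: 402 + 112 = 514.

514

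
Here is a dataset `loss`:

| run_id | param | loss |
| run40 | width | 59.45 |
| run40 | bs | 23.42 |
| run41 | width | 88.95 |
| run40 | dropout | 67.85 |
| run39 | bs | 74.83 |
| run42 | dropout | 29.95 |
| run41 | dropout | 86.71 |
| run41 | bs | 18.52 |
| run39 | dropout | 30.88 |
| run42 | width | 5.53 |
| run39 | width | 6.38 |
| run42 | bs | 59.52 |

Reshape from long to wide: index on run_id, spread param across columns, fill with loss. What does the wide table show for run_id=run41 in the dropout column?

Wide layout: rows indexed by run_id, columns are the 3 distinct param values (width, bs, dropout).
Cell (run_id=run41, param=dropout) draws from the long row where run_id=run41 and param=dropout, which has loss=86.71.

86.71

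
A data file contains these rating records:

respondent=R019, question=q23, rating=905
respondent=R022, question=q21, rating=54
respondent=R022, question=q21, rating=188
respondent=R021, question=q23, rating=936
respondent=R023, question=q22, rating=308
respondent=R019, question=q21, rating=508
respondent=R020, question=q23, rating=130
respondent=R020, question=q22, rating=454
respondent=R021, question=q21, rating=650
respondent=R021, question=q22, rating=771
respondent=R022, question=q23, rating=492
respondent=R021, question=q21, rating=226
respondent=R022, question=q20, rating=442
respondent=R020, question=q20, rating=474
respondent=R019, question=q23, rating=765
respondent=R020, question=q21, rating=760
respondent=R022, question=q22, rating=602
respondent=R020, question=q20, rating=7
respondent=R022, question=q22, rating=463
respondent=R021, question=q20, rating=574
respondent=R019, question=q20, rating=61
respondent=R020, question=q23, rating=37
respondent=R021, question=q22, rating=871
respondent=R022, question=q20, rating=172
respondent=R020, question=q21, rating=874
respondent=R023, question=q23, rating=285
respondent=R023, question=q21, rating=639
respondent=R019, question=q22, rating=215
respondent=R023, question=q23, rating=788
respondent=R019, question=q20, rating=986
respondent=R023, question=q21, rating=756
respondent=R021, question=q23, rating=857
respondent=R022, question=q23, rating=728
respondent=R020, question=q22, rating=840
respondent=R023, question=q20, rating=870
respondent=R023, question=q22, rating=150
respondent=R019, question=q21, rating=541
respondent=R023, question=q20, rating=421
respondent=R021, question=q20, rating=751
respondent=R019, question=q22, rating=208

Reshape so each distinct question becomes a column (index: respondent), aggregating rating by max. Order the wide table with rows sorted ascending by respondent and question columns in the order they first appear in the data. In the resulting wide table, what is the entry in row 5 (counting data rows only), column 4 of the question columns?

With rows sorted ascending by respondent, row 5 is respondent=R023. question columns in first-appearance order: q23, q21, q22, q20; column 4 is q20.
Long rows with respondent=R023, question=q20: max(870, 421) = 870.

870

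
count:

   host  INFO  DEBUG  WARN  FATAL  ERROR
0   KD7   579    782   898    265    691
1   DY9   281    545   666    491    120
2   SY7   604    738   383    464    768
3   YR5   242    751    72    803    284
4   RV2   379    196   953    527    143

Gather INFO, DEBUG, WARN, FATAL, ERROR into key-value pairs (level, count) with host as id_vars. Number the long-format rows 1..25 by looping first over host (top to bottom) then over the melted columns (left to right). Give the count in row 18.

72

25 rows total (5 × 5). Row 18: index ⌊(18-1)/5⌋ = 3 into host → YR5; (18-1) mod 5 = 2 into the melted columns → WARN.
So row 18 is (YR5, WARN, 72); count = 72.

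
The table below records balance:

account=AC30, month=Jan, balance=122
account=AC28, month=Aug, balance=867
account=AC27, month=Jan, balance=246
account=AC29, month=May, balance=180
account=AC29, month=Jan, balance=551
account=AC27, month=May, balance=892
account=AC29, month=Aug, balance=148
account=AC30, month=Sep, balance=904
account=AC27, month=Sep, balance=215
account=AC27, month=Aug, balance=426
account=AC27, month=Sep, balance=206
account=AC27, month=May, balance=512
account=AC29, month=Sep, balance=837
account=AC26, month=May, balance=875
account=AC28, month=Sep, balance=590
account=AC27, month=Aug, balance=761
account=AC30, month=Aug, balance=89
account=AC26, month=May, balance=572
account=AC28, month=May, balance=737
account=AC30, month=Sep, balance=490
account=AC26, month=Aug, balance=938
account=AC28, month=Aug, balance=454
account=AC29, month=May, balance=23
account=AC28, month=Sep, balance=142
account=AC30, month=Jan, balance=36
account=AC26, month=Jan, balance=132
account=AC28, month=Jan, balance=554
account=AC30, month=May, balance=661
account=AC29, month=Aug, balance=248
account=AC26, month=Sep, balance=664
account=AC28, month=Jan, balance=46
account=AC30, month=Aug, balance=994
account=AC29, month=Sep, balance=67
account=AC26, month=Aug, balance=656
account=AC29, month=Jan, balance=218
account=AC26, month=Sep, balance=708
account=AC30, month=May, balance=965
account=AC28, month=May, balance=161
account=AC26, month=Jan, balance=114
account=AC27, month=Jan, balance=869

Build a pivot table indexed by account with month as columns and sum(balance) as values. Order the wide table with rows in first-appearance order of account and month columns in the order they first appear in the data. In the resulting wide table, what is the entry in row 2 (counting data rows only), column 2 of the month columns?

1321

With rows in first-appearance order of account, row 2 is account=AC28. month columns in first-appearance order: Jan, Aug, May, Sep; column 2 is Aug.
Long rows with account=AC28, month=Aug: 867 + 454 = 1321.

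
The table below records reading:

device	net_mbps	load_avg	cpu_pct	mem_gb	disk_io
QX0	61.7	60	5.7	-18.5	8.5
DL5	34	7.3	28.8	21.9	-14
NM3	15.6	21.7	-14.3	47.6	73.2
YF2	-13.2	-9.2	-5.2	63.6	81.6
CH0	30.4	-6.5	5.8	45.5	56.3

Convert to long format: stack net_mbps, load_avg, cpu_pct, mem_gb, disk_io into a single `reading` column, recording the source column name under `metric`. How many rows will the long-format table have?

5 device values × 5 melted columns = 25 rows.

25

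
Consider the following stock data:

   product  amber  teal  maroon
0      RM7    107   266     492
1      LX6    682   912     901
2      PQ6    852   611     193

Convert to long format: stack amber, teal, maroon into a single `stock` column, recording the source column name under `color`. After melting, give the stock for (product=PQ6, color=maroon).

193

Unpivoting turns each (product, wide-column) pair into one long row.
The wide cell at row PQ6, column maroon holds 193, so the long row (PQ6, maroon) has stock=193.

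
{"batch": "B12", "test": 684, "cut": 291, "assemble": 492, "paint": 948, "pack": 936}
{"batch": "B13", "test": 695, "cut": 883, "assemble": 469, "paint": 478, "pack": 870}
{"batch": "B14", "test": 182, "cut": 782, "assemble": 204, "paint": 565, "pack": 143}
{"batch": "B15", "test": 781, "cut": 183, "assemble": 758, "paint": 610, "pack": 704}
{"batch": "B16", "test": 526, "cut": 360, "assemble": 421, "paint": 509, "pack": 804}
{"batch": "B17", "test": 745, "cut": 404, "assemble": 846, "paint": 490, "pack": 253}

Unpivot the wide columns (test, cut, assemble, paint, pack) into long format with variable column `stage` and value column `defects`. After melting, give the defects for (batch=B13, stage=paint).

478

Unpivoting turns each (batch, wide-column) pair into one long row.
The wide cell at row B13, column paint holds 478, so the long row (B13, paint) has defects=478.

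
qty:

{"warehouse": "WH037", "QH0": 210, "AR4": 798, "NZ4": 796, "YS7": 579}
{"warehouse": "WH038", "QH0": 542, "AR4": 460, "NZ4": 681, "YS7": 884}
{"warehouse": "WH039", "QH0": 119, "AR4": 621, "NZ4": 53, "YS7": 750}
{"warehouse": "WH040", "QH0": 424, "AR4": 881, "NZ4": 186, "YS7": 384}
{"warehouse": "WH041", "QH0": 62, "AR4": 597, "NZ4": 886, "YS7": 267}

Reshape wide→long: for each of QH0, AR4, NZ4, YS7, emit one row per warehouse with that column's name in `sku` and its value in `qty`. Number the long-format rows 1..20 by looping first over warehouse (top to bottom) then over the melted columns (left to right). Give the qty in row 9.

119

20 rows total (5 × 4). Row 9: index ⌊(9-1)/4⌋ = 2 into warehouse → WH039; (9-1) mod 4 = 0 into the melted columns → QH0.
So row 9 is (WH039, QH0, 119); qty = 119.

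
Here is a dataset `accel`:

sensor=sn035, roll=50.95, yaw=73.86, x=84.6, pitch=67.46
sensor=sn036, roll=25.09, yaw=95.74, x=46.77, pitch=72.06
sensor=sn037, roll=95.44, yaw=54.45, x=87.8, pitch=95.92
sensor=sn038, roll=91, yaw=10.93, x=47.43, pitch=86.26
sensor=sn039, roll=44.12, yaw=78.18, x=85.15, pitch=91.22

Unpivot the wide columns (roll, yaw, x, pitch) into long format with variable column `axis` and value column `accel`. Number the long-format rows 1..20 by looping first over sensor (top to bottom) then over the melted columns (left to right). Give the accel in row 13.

20 rows total (5 × 4). Row 13: index ⌊(13-1)/4⌋ = 3 into sensor → sn038; (13-1) mod 4 = 0 into the melted columns → roll.
So row 13 is (sn038, roll, 91); accel = 91.

91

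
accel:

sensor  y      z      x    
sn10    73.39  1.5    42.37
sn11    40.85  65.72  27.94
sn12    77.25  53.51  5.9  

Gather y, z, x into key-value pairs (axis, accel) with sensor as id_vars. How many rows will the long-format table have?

3 sensor values × 3 melted columns = 9 rows.

9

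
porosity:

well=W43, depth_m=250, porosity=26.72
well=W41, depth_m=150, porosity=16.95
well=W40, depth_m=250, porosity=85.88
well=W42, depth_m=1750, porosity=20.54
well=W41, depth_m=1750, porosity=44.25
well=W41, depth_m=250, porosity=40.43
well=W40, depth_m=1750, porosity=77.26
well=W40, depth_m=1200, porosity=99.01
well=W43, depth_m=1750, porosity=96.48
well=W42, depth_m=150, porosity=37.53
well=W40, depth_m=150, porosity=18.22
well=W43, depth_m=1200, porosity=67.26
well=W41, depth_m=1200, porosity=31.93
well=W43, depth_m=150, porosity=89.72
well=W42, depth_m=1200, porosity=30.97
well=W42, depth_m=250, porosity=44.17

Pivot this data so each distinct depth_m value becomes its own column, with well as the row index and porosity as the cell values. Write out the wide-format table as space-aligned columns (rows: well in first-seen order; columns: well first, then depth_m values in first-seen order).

Columns: well plus the 4 distinct depth_m values (250, 150, 1750, 1200).
For example, row W43 column 250 takes porosity=26.72 from the long row (W43, 250).

well  250    150    1750   1200 
W43   26.72  89.72  96.48  67.26
W41   40.43  16.95  44.25  31.93
W40   85.88  18.22  77.26  99.01
W42   44.17  37.53  20.54  30.97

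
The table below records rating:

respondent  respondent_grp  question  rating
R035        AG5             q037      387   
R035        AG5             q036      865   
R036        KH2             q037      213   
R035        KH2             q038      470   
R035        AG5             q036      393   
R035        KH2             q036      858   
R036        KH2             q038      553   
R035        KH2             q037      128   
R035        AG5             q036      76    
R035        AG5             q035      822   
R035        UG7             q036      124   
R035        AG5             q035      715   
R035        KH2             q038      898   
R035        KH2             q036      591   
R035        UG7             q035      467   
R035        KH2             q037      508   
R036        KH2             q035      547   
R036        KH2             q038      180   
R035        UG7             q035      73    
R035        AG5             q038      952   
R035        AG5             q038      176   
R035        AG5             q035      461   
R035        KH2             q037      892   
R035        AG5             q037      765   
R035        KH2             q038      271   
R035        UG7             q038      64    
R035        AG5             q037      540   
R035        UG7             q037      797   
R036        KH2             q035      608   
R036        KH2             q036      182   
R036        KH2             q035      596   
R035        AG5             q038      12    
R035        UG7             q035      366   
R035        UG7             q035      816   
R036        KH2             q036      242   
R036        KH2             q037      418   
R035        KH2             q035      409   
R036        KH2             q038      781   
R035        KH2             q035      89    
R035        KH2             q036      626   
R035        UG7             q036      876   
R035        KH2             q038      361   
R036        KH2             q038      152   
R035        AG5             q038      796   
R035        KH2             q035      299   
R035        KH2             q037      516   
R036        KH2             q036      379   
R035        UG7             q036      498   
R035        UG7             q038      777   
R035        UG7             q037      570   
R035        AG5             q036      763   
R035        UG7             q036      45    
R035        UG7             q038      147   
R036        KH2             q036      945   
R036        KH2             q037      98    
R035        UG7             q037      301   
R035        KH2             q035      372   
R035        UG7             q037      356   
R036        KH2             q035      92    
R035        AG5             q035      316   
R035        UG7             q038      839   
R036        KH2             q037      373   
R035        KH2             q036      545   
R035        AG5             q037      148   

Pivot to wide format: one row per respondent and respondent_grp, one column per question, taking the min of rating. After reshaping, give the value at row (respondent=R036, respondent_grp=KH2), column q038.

Rows with respondent=R036, respondent_grp=KH2 and question=q038: rating values are 553, 180, 781, 152.
min(553, 180, 781, 152) = 152.

152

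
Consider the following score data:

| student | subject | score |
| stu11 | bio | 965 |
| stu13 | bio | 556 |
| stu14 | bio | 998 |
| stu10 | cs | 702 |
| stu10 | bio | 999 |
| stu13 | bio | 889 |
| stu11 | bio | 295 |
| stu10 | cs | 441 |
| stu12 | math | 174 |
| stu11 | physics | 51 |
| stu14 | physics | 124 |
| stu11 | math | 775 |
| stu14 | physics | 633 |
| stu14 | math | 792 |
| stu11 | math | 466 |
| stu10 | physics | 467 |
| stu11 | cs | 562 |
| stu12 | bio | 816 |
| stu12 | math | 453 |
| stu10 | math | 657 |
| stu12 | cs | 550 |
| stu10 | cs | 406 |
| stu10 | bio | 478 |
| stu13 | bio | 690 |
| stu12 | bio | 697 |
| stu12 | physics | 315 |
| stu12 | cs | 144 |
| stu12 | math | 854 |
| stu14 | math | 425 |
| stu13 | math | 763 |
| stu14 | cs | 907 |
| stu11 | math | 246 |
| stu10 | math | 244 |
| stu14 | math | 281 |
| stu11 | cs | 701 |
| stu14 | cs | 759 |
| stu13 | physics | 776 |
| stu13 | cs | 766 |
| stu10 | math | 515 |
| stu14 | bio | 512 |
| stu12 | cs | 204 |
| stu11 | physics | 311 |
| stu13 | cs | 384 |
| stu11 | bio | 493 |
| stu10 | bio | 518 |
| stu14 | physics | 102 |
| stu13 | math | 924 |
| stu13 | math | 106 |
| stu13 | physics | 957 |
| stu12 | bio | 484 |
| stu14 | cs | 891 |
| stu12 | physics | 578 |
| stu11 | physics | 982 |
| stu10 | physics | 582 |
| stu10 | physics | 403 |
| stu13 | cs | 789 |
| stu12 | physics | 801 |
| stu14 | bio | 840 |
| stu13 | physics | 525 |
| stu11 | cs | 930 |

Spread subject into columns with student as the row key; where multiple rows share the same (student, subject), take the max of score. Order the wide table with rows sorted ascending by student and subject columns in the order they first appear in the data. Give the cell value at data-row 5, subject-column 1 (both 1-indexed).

With rows sorted ascending by student, row 5 is student=stu14. subject columns in first-appearance order: bio, cs, math, physics; column 1 is bio.
Long rows with student=stu14, subject=bio: max(998, 512, 840) = 998.

998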